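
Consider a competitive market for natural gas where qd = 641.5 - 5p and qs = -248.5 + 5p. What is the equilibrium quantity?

Set qd = qs: 641.5 - 5p = -248.5 + 5p.
890 = 10p, so p* = 89.
q* = 641.5 − 5(89) = 196.5.

q* = 196.5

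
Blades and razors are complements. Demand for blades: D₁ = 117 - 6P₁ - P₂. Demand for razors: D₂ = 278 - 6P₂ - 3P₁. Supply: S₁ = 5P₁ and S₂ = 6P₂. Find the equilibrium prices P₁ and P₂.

P₁ = 1126/129, P₂ = 2707/129

Market 1: 117 - 6P₁ - P₂ = 5P₁ → 11P₁ + P₂ = 117.
Market 2: 12P₂ + 3P₁ = 278.
Eliminating P₂: 12×(1) − 1×(2) gives 129P₁ = 1126, so P₁ = 1126/129.
Back-substitute into (2): P₂ = (278 − 3×1126/129) / 12 = 2707/129.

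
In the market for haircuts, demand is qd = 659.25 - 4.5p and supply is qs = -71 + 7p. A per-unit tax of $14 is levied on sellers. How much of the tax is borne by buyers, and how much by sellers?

Buyers bear 196/23, sellers bear 126/23

Pre-tax equilibrium: p* = 63.5, q* = 373.5.
Tax on sellers shifts supply to qs = -71 + 7(p − 14) = -169 + 7p.
659.25 - 4.5p = -169 + 7p gives buyer price pb = 3313/46; sellers receive ps = 3313/46 − 14 = 2669/46.
New quantity: q = 659.25 − 4.5(3313/46) = 15417/46.
Buyer burden = 3313/46 − 63.5 = 196/23; seller burden = 63.5 − 2669/46 = 126/23.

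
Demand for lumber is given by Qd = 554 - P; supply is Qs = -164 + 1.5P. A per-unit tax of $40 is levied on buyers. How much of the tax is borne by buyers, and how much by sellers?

Buyers bear $24, sellers bear $16

Pre-tax equilibrium: P* = 287.2, Q* = 266.8.
Tax on buyers shifts demand to Qd = 554 − 1(P + 40) = 514 - P.
514 - P = -164 + 1.5P gives seller price Ps = 271.2; buyers pay Pb = 271.2 + 40 = 311.2.
New quantity: Q = 554 − 1(311.2) = 242.8.
Buyer burden = 311.2 − 287.2 = 24; seller burden = 287.2 − 271.2 = 16.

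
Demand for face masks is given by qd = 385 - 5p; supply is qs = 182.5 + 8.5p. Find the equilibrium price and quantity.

Set qd = qs: 385 - 5p = 182.5 + 8.5p.
202.5 = 13.5p, so p* = 15.
q* = 385 − 5(15) = 310.

p* = 15, q* = 310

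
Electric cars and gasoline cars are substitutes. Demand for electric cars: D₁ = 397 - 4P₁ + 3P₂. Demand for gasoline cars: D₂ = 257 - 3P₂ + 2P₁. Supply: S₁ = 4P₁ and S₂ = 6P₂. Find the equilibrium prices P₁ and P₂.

Market 1: 397 - 4P₁ + 3P₂ = 4P₁ → 8P₁ - 3P₂ = 397.
Market 2: 9P₂ - 2P₁ = 257.
Eliminating P₂: 9×(1) + 3×(2) gives 66P₁ = 4344, so P₁ = 724/11.
Back-substitute into (2): P₂ = (257 + 2×724/11) / 9 = 475/11.

P₁ = 724/11, P₂ = 475/11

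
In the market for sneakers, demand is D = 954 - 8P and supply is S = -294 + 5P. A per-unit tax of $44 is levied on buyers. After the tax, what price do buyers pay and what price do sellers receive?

Buyers pay 1468/13, sellers receive 896/13

Pre-tax equilibrium: P* = 96, Q* = 186.
Tax on buyers shifts demand to D = 954 − 8(P + 44) = 602 - 8P.
602 - 8P = -294 + 5P gives seller price Ps = 896/13; buyers pay Pb = 896/13 + 44 = 1468/13.
New quantity: Q = 954 − 8(1468/13) = 658/13.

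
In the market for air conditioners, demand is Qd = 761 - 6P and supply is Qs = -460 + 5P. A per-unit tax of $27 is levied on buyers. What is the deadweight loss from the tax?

Pre-tax equilibrium: P* = 111, Q* = 95.
Tax on buyers shifts demand to Qd = 761 − 6(P + 27) = 599 - 6P.
599 - 6P = -460 + 5P gives seller price Ps = 1059/11; buyers pay Pb = 1059/11 + 27 = 1356/11.
New quantity: Q = 761 − 6(1356/11) = 235/11.
DWL = ½ × 27 × (95 − 235/11) = 10935/11.

Deadweight loss = 10935/11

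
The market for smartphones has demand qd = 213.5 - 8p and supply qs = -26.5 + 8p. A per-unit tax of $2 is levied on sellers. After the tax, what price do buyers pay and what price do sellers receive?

Buyers pay $16, sellers receive $14

Pre-tax equilibrium: p* = 15, q* = 93.5.
Tax on sellers shifts supply to qs = -26.5 + 8(p − 2) = -42.5 + 8p.
213.5 - 8p = -42.5 + 8p gives buyer price pb = 16; sellers receive ps = 16 − 2 = 14.
New quantity: q = 213.5 − 8(16) = 85.5.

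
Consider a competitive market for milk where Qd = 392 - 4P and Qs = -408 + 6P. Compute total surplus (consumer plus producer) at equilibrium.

Equilibrium: 392 - 4P = -408 + 6P gives P* = 80, Q* = 72.
Demand choke price: P = 98; supply starts at P = 68.
CS = ½(98 − 80)(72) = 648; PS = ½(80 − 68)(72) = 432.

Total surplus = 1080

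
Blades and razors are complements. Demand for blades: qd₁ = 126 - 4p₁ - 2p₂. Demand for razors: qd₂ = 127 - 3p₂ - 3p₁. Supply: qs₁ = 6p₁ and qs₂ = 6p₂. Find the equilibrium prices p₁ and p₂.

p₁ = 220/21, p₂ = 223/21

Market 1: 126 - 4p₁ - 2p₂ = 6p₁ → 10p₁ + 2p₂ = 126.
Market 2: 9p₂ + 3p₁ = 127.
Eliminating p₂: 9×(1) − 2×(2) gives 84p₁ = 880, so p₁ = 220/21.
Back-substitute into (2): p₂ = (127 − 3×220/21) / 9 = 223/21.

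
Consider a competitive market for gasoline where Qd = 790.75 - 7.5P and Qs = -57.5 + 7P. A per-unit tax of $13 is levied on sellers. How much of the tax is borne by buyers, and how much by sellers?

Pre-tax equilibrium: P* = 58.5, Q* = 352.
Tax on sellers shifts supply to Qs = -57.5 + 7(P − 13) = -148.5 + 7P.
790.75 - 7.5P = -148.5 + 7P gives buyer price Pb = 3757/58; sellers receive Ps = 3757/58 − 13 = 3003/58.
New quantity: Q = 790.75 − 7.5(3757/58) = 8843/29.
Buyer burden = 3757/58 − 58.5 = 182/29; seller burden = 58.5 − 3003/58 = 195/29.

Buyers bear 182/29, sellers bear 195/29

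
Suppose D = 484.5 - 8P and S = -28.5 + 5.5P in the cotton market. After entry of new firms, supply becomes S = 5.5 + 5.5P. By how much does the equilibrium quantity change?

Original equilibrium: P* = 38, Q* = 180.5.
New equilibrium: 484.5 - 8P = 5.5 + 5.5P, so 479 = 13.5P and P' = 958/27; Q' = 484.5 − 8(958/27) = 10835/54.
Change in quantity: 10835/54 − 180.5 = 544/27.

ΔQ = 544/27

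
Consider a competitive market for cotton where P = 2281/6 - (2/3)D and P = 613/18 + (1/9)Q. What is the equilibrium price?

Set the two price expressions equal: 2281/6 - (2/3)Q = 613/18 + (1/9)Q.
3115/9 = (7/9)Q, so Q* = 445.
P* = 2281/6 − (2/3)(445) = 83.5.

P* = 83.5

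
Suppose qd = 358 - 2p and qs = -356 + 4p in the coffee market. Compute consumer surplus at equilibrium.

Equilibrium: 358 - 2p = -356 + 4p gives p* = 119, q* = 120.
Demand choke price (qd = 0): p = 179.
CS = ½(179 − 119)(120) = 3600.

Consumer surplus = 3600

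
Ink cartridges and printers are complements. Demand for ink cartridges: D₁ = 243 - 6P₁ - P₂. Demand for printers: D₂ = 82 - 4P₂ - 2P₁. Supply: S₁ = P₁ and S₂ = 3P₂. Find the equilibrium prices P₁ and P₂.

Market 1: 243 - 6P₁ - P₂ = P₁ → 7P₁ + P₂ = 243.
Market 2: 7P₂ + 2P₁ = 82.
Eliminating P₂: 7×(1) − 1×(2) gives 47P₁ = 1619, so P₁ = 1619/47.
Back-substitute into (2): P₂ = (82 − 2×1619/47) / 7 = 88/47.

P₁ = 1619/47, P₂ = 88/47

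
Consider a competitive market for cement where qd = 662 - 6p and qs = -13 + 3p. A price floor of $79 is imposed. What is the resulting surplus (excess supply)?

Equilibrium price would be p* = 75, so the floor at 79 binds.
At p = 79: qd = 188, qs = 224.
Surplus = 224 − 188 = 36.

Surplus = 36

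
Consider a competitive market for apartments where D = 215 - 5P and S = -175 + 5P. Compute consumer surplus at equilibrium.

Consumer surplus = 40

Equilibrium: 215 - 5P = -175 + 5P gives P* = 39, Q* = 20.
Demand choke price (D = 0): P = 43.
CS = ½(43 − 39)(20) = 40.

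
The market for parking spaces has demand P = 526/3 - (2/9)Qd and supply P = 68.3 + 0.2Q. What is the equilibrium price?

Set the two price expressions equal: 526/3 - (2/9)Q = 68.3 + 0.2Q.
3211/30 = (19/45)Q, so Q* = 253.5.
P* = 526/3 − (2/9)(253.5) = 119.

P* = 119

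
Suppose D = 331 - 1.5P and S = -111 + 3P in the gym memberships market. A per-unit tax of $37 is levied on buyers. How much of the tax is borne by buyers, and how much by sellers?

Buyers bear 74/3, sellers bear 37/3

Pre-tax equilibrium: P* = 884/9, Q* = 551/3.
Tax on buyers shifts demand to D = 331 − 1.5(P + 37) = 275.5 - 1.5P.
275.5 - 1.5P = -111 + 3P gives seller price Ps = 773/9; buyers pay Pb = 773/9 + 37 = 1106/9.
New quantity: Q = 331 − 1.5(1106/9) = 440/3.
Buyer burden = 1106/9 − 884/9 = 74/3; seller burden = 884/9 − 773/9 = 37/3.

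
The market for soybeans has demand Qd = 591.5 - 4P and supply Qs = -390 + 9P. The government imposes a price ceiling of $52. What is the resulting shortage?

Shortage = 305.5

Equilibrium price would be P* = 75.5, so the ceiling at 52 binds.
At P = 52: Qd = 591.5 − 4(52) = 383.5, Qs = -390 + 9(52) = 78.
Shortage = 383.5 − 78 = 305.5.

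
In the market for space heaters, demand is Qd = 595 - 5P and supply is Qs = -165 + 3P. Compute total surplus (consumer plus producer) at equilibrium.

Equilibrium: 595 - 5P = -165 + 3P gives P* = 95, Q* = 120.
Demand choke price: P = 119; supply starts at P = 55.
CS = ½(119 − 95)(120) = 1440; PS = ½(95 − 55)(120) = 2400.

Total surplus = 3840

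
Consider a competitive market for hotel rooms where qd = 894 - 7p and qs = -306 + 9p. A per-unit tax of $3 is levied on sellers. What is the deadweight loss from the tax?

Pre-tax equilibrium: p* = 75, q* = 369.
Tax on sellers shifts supply to qs = -306 + 9(p − 3) = -333 + 9p.
894 - 7p = -333 + 9p gives buyer price pb = 76.6875; sellers receive ps = 76.6875 − 3 = 73.6875.
New quantity: q = 894 − 7(76.6875) = 357.1875.
DWL = ½ × 3 × (369 − 357.1875) = 17.71875.

Deadweight loss = 17.71875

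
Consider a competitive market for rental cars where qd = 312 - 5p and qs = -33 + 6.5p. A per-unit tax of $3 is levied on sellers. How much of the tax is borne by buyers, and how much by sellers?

Buyers bear 39/23, sellers bear 30/23

Pre-tax equilibrium: p* = 30, q* = 162.
Tax on sellers shifts supply to qs = -33 + 6.5(p − 3) = -52.5 + 6.5p.
312 - 5p = -52.5 + 6.5p gives buyer price pb = 729/23; sellers receive ps = 729/23 − 3 = 660/23.
New quantity: q = 312 − 5(729/23) = 3531/23.
Buyer burden = 729/23 − 30 = 39/23; seller burden = 30 − 660/23 = 30/23.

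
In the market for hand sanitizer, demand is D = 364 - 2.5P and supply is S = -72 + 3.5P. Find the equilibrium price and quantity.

Set D = S: 364 - 2.5P = -72 + 3.5P.
436 = 6P, so P* = 218/3.
Q* = 364 − 2.5(218/3) = 547/3.

P* = 218/3, Q* = 547/3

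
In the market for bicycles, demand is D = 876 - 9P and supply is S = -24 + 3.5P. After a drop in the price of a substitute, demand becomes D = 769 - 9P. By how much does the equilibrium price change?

Original equilibrium: P* = 72, Q* = 228.
New equilibrium: 769 - 9P = -24 + 3.5P, so 793 = 12.5P and P' = 63.44; Q' = 769 − 9(63.44) = 198.04.
Change in price: 63.44 − 72 = -8.56.

ΔP = -8.56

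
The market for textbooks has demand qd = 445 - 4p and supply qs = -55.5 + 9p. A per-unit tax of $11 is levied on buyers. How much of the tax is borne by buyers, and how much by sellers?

Pre-tax equilibrium: p* = 38.5, q* = 291.
Tax on buyers shifts demand to qd = 445 − 4(p + 11) = 401 - 4p.
401 - 4p = -55.5 + 9p gives seller price ps = 913/26; buyers pay pb = 913/26 + 11 = 1199/26.
New quantity: q = 445 − 4(1199/26) = 3387/13.
Buyer burden = 1199/26 − 38.5 = 99/13; seller burden = 38.5 − 913/26 = 44/13.

Buyers bear 99/13, sellers bear 44/13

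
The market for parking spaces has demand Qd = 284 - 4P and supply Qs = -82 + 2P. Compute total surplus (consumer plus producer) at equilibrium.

Equilibrium: 284 - 4P = -82 + 2P gives P* = 61, Q* = 40.
Demand choke price: P = 71; supply starts at P = 41.
CS = ½(71 − 61)(40) = 200; PS = ½(61 − 41)(40) = 400.

Total surplus = 600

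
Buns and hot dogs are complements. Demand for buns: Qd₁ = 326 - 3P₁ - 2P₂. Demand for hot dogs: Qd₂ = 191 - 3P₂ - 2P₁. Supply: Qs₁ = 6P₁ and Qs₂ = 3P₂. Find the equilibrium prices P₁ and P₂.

P₁ = 31.48, P₂ = 21.34

Market 1: 326 - 3P₁ - 2P₂ = 6P₁ → 9P₁ + 2P₂ = 326.
Market 2: 6P₂ + 2P₁ = 191.
Eliminating P₂: 6×(1) − 2×(2) gives 50P₁ = 1574, so P₁ = 31.48.
Back-substitute into (2): P₂ = (191 − 2×31.48) / 6 = 21.34.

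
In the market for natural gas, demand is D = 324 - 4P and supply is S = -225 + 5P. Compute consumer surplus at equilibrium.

Equilibrium: 324 - 4P = -225 + 5P gives P* = 61, Q* = 80.
Demand choke price (D = 0): P = 81.
CS = ½(81 − 61)(80) = 800.

Consumer surplus = 800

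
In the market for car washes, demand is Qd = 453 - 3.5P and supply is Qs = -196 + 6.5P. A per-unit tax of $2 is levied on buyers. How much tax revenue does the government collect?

Tax revenue = 442.6

Pre-tax equilibrium: P* = 64.9, Q* = 225.85.
Tax on buyers shifts demand to Qd = 453 − 3.5(P + 2) = 446 - 3.5P.
446 - 3.5P = -196 + 6.5P gives seller price Ps = 64.2; buyers pay Pb = 64.2 + 2 = 66.2.
New quantity: Q = 453 − 3.5(66.2) = 221.3.
Revenue = 2 × 221.3 = 442.6.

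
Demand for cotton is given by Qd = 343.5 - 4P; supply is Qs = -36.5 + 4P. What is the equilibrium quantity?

Q* = 153.5

Set Qd = Qs: 343.5 - 4P = -36.5 + 4P.
380 = 8P, so P* = 47.5.
Q* = 343.5 − 4(47.5) = 153.5.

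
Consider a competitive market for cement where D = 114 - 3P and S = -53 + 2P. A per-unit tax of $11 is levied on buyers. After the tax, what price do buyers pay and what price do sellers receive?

Buyers pay $37.8, sellers receive $26.8

Pre-tax equilibrium: P* = 33.4, Q* = 13.8.
Tax on buyers shifts demand to D = 114 − 3(P + 11) = 81 - 3P.
81 - 3P = -53 + 2P gives seller price Ps = 26.8; buyers pay Pb = 26.8 + 11 = 37.8.
New quantity: Q = 114 − 3(37.8) = 0.6.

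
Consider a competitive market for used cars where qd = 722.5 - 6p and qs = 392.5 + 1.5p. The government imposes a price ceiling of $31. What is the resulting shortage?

Shortage = 97.5

Equilibrium price would be p* = 44, so the ceiling at 31 binds.
At p = 31: qd = 722.5 − 6(31) = 536.5, qs = 392.5 + 1.5(31) = 439.
Shortage = 536.5 − 439 = 97.5.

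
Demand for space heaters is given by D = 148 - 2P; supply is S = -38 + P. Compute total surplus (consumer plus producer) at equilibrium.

Equilibrium: 148 - 2P = -38 + P gives P* = 62, Q* = 24.
Demand choke price: P = 74; supply starts at P = 38.
CS = ½(74 − 62)(24) = 144; PS = ½(62 − 38)(24) = 288.

Total surplus = 432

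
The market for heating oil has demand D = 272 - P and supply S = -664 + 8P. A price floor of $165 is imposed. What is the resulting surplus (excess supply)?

Surplus = 549

Equilibrium price would be P* = 104, so the floor at 165 binds.
At P = 165: D = 107, S = 656.
Surplus = 656 − 107 = 549.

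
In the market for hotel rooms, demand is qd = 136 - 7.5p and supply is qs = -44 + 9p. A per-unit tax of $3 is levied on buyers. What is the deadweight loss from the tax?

Deadweight loss = 405/22

Pre-tax equilibrium: p* = 120/11, q* = 596/11.
Tax on buyers shifts demand to qd = 136 − 7.5(p + 3) = 113.5 - 7.5p.
113.5 - 7.5p = -44 + 9p gives seller price ps = 105/11; buyers pay pb = 105/11 + 3 = 138/11.
New quantity: q = 136 − 7.5(138/11) = 461/11.
DWL = ½ × 3 × (596/11 − 461/11) = 405/22.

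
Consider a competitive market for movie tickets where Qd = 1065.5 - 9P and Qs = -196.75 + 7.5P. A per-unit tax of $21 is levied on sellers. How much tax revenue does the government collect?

Tax revenue = 67242/11

Pre-tax equilibrium: P* = 76.5, Q* = 377.
Tax on sellers shifts supply to Qs = -196.75 + 7.5(P − 21) = -354.25 + 7.5P.
1065.5 - 9P = -354.25 + 7.5P gives buyer price Pb = 1893/22; sellers receive Ps = 1893/22 − 21 = 1431/22.
New quantity: Q = 1065.5 − 9(1893/22) = 3202/11.
Revenue = 21 × 3202/11 = 67242/11.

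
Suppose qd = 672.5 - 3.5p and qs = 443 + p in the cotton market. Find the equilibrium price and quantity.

Set qd = qs: 672.5 - 3.5p = 443 + p.
229.5 = 4.5p, so p* = 51.
q* = 672.5 − 3.5(51) = 494.

p* = 51, q* = 494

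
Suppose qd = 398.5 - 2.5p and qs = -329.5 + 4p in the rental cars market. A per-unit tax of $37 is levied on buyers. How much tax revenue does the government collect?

Tax revenue = 59237/26

Pre-tax equilibrium: p* = 112, q* = 118.5.
Tax on buyers shifts demand to qd = 398.5 − 2.5(p + 37) = 306 - 2.5p.
306 - 2.5p = -329.5 + 4p gives seller price ps = 1271/13; buyers pay pb = 1271/13 + 37 = 1752/13.
New quantity: q = 398.5 − 2.5(1752/13) = 1601/26.
Revenue = 37 × 1601/26 = 59237/26.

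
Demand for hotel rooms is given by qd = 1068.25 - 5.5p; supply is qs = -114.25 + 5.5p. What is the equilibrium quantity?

Set qd = qs: 1068.25 - 5.5p = -114.25 + 5.5p.
1182.5 = 11p, so p* = 107.5.
q* = 1068.25 − 5.5(107.5) = 477.

q* = 477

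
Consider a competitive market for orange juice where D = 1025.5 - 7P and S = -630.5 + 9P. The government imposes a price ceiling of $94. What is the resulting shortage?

Equilibrium price would be P* = 103.5, so the ceiling at 94 binds.
At P = 94: D = 1025.5 − 7(94) = 367.5, S = -630.5 + 9(94) = 215.5.
Shortage = 367.5 − 215.5 = 152.

Shortage = 152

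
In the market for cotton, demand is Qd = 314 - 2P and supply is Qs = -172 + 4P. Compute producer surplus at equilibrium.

Producer surplus = 2888

Equilibrium: 314 - 2P = -172 + 4P gives P* = 81, Q* = 152.
Supply starts at P = 43 (where Qs = 0).
PS = ½(81 − 43)(152) = 2888.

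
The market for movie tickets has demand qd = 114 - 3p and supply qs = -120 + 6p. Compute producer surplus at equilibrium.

Producer surplus = 108

Equilibrium: 114 - 3p = -120 + 6p gives p* = 26, q* = 36.
Supply starts at p = 20 (where qs = 0).
PS = ½(26 − 20)(36) = 108.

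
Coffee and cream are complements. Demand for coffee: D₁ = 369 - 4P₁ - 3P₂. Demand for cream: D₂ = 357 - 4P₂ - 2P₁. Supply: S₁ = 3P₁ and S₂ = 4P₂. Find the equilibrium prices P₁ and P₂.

P₁ = 37.62, P₂ = 35.22

Market 1: 369 - 4P₁ - 3P₂ = 3P₁ → 7P₁ + 3P₂ = 369.
Market 2: 8P₂ + 2P₁ = 357.
Eliminating P₂: 8×(1) − 3×(2) gives 50P₁ = 1881, so P₁ = 37.62.
Back-substitute into (2): P₂ = (357 − 2×37.62) / 8 = 35.22.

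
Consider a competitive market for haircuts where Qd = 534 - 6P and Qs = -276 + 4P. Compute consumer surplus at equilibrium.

Equilibrium: 534 - 6P = -276 + 4P gives P* = 81, Q* = 48.
Demand choke price (Qd = 0): P = 89.
CS = ½(89 − 81)(48) = 192.

Consumer surplus = 192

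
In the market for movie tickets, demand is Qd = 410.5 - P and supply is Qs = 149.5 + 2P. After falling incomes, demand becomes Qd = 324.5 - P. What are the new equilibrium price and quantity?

Original equilibrium: P* = 87, Q* = 323.5.
New equilibrium: 324.5 - P = 149.5 + 2P, so 175 = 3P and P' = 175/3; Q' = 324.5 − 1(175/3) = 1597/6.

P' = 175/3, Q' = 1597/6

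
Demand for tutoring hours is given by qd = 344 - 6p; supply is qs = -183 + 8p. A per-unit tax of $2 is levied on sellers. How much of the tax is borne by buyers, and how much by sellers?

Buyers bear 8/7, sellers bear 6/7

Pre-tax equilibrium: p* = 527/14, q* = 827/7.
Tax on sellers shifts supply to qs = -183 + 8(p − 2) = -199 + 8p.
344 - 6p = -199 + 8p gives buyer price pb = 543/14; sellers receive ps = 543/14 − 2 = 515/14.
New quantity: q = 344 − 6(543/14) = 779/7.
Buyer burden = 543/14 − 527/14 = 8/7; seller burden = 527/14 − 515/14 = 6/7.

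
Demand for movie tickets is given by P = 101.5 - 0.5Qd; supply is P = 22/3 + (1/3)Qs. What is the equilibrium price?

P* = 45

Set the two price expressions equal: 101.5 - 0.5Q = 22/3 + (1/3)Q.
565/6 = (5/6)Q, so Q* = 113.
P* = 101.5 − (0.5)(113) = 45.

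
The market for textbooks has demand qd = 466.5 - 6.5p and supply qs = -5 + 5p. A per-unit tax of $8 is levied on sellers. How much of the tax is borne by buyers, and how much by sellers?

Buyers bear 80/23, sellers bear 104/23

Pre-tax equilibrium: p* = 41, q* = 200.
Tax on sellers shifts supply to qs = -5 + 5(p − 8) = -45 + 5p.
466.5 - 6.5p = -45 + 5p gives buyer price pb = 1023/23; sellers receive ps = 1023/23 − 8 = 839/23.
New quantity: q = 466.5 − 6.5(1023/23) = 4080/23.
Buyer burden = 1023/23 − 41 = 80/23; seller burden = 41 − 839/23 = 104/23.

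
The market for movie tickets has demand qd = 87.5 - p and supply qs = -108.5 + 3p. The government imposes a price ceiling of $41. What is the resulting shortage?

Equilibrium price would be p* = 49, so the ceiling at 41 binds.
At p = 41: qd = 87.5 − 1(41) = 46.5, qs = -108.5 + 3(41) = 14.5.
Shortage = 46.5 − 14.5 = 32.

Shortage = 32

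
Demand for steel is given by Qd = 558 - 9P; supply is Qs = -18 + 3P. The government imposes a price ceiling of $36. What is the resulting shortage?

Shortage = 144

Equilibrium price would be P* = 48, so the ceiling at 36 binds.
At P = 36: Qd = 558 − 9(36) = 234, Qs = -18 + 3(36) = 90.
Shortage = 234 − 90 = 144.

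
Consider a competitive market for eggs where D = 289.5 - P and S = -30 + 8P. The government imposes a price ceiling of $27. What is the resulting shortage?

Equilibrium price would be P* = 35.5, so the ceiling at 27 binds.
At P = 27: D = 289.5 − 1(27) = 262.5, S = -30 + 8(27) = 186.
Shortage = 262.5 − 186 = 76.5.

Shortage = 76.5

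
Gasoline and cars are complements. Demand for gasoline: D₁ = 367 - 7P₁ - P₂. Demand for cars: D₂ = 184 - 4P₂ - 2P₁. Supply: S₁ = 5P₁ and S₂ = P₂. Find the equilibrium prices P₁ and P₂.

P₁ = 1651/58, P₂ = 737/29

Market 1: 367 - 7P₁ - P₂ = 5P₁ → 12P₁ + P₂ = 367.
Market 2: 5P₂ + 2P₁ = 184.
Eliminating P₂: 5×(1) − 1×(2) gives 58P₁ = 1651, so P₁ = 1651/58.
Back-substitute into (2): P₂ = (184 − 2×1651/58) / 5 = 737/29.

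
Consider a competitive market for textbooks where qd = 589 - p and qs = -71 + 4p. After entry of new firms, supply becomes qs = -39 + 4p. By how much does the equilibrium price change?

Original equilibrium: p* = 132, q* = 457.
New equilibrium: 589 - p = -39 + 4p, so 628 = 5p and p' = 125.6; q' = 589 − 1(125.6) = 463.4.
Change in price: 125.6 − 132 = -6.4.

Δp = -6.4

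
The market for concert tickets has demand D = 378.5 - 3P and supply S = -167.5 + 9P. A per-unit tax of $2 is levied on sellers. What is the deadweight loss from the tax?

Pre-tax equilibrium: P* = 45.5, Q* = 242.
Tax on sellers shifts supply to S = -167.5 + 9(P − 2) = -185.5 + 9P.
378.5 - 3P = -185.5 + 9P gives buyer price Pb = 47; sellers receive Ps = 47 − 2 = 45.
New quantity: Q = 378.5 − 3(47) = 237.5.
DWL = ½ × 2 × (242 − 237.5) = 4.5.

Deadweight loss = 4.5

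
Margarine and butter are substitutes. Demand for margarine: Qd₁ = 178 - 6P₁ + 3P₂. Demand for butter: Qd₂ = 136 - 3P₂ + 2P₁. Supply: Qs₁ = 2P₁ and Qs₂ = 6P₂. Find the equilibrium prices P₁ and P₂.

P₁ = 335/11, P₂ = 722/33

Market 1: 178 - 6P₁ + 3P₂ = 2P₁ → 8P₁ - 3P₂ = 178.
Market 2: 9P₂ - 2P₁ = 136.
Eliminating P₂: 9×(1) + 3×(2) gives 66P₁ = 2010, so P₁ = 335/11.
Back-substitute into (2): P₂ = (136 + 2×335/11) / 9 = 722/33.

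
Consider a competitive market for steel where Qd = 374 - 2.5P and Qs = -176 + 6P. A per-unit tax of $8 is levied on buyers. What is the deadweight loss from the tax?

Pre-tax equilibrium: P* = 1100/17, Q* = 3608/17.
Tax on buyers shifts demand to Qd = 374 − 2.5(P + 8) = 354 - 2.5P.
354 - 2.5P = -176 + 6P gives seller price Ps = 1060/17; buyers pay Pb = 1060/17 + 8 = 1196/17.
New quantity: Q = 374 − 2.5(1196/17) = 3368/17.
DWL = ½ × 8 × (3608/17 − 3368/17) = 960/17.

Deadweight loss = 960/17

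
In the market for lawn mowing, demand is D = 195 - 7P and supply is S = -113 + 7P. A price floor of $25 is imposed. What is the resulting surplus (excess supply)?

Surplus = 42

Equilibrium price would be P* = 22, so the floor at 25 binds.
At P = 25: D = 20, S = 62.
Surplus = 62 − 20 = 42.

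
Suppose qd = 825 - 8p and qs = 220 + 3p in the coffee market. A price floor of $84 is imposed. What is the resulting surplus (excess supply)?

Equilibrium price would be p* = 55, so the floor at 84 binds.
At p = 84: qd = 153, qs = 472.
Surplus = 472 − 153 = 319.

Surplus = 319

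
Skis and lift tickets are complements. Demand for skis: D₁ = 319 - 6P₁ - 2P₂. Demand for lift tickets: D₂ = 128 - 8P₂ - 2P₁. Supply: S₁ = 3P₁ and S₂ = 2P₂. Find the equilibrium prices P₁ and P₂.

P₁ = 1467/43, P₂ = 257/43

Market 1: 319 - 6P₁ - 2P₂ = 3P₁ → 9P₁ + 2P₂ = 319.
Market 2: 10P₂ + 2P₁ = 128.
Eliminating P₂: 10×(1) − 2×(2) gives 86P₁ = 2934, so P₁ = 1467/43.
Back-substitute into (2): P₂ = (128 − 2×1467/43) / 10 = 257/43.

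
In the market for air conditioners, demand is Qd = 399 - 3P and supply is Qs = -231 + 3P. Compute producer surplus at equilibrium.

Equilibrium: 399 - 3P = -231 + 3P gives P* = 105, Q* = 84.
Supply starts at P = 77 (where Qs = 0).
PS = ½(105 − 77)(84) = 1176.

Producer surplus = 1176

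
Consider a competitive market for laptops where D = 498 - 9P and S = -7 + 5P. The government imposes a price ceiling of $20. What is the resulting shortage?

Equilibrium price would be P* = 505/14, so the ceiling at 20 binds.
At P = 20: D = 498 − 9(20) = 318, S = -7 + 5(20) = 93.
Shortage = 318 − 93 = 225.

Shortage = 225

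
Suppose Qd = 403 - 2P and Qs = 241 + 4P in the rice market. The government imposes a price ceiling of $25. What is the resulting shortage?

Equilibrium price would be P* = 27, so the ceiling at 25 binds.
At P = 25: Qd = 403 − 2(25) = 353, Qs = 241 + 4(25) = 341.
Shortage = 353 − 341 = 12.

Shortage = 12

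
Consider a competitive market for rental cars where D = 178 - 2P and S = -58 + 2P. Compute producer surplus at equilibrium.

Equilibrium: 178 - 2P = -58 + 2P gives P* = 59, Q* = 60.
Supply starts at P = 29 (where S = 0).
PS = ½(59 − 29)(60) = 900.

Producer surplus = 900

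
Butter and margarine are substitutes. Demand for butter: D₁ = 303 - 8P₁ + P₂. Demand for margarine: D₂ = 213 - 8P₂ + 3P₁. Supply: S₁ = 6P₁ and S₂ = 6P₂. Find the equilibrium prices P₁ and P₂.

Market 1: 303 - 8P₁ + P₂ = 6P₁ → 14P₁ - P₂ = 303.
Market 2: 14P₂ - 3P₁ = 213.
Eliminating P₂: 14×(1) + 1×(2) gives 193P₁ = 4455, so P₁ = 4455/193.
Back-substitute into (2): P₂ = (213 + 3×4455/193) / 14 = 3891/193.

P₁ = 4455/193, P₂ = 3891/193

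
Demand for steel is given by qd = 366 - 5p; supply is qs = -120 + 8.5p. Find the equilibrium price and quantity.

p* = 36, q* = 186

Set qd = qs: 366 - 5p = -120 + 8.5p.
486 = 13.5p, so p* = 36.
q* = 366 − 5(36) = 186.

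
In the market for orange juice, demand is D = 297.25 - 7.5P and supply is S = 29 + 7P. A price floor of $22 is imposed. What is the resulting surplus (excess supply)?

Equilibrium price would be P* = 18.5, so the floor at 22 binds.
At P = 22: D = 132.25, S = 183.
Surplus = 183 − 132.25 = 50.75.

Surplus = 50.75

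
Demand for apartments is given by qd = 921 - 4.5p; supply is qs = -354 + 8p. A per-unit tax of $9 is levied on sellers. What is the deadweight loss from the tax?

Pre-tax equilibrium: p* = 102, q* = 462.
Tax on sellers shifts supply to qs = -354 + 8(p − 9) = -426 + 8p.
921 - 4.5p = -426 + 8p gives buyer price pb = 107.76; sellers receive ps = 107.76 − 9 = 98.76.
New quantity: q = 921 − 4.5(107.76) = 436.08.
DWL = ½ × 9 × (462 − 436.08) = 116.64.

Deadweight loss = 116.64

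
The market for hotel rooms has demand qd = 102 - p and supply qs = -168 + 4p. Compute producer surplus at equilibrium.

Producer surplus = 288

Equilibrium: 102 - p = -168 + 4p gives p* = 54, q* = 48.
Supply starts at p = 42 (where qs = 0).
PS = ½(54 − 42)(48) = 288.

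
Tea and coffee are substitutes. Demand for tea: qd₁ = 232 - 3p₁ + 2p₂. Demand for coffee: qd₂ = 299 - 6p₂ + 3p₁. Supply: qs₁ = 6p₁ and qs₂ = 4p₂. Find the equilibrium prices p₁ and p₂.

Market 1: 232 - 3p₁ + 2p₂ = 6p₁ → 9p₁ - 2p₂ = 232.
Market 2: 10p₂ - 3p₁ = 299.
Eliminating p₂: 10×(1) + 2×(2) gives 84p₁ = 2918, so p₁ = 1459/42.
Back-substitute into (2): p₂ = (299 + 3×1459/42) / 10 = 1129/28.

p₁ = 1459/42, p₂ = 1129/28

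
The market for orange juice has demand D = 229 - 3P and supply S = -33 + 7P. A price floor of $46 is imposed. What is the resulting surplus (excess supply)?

Equilibrium price would be P* = 26.2, so the floor at 46 binds.
At P = 46: D = 91, S = 289.
Surplus = 289 − 91 = 198.

Surplus = 198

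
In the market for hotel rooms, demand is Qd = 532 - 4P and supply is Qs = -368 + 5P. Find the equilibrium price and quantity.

P* = 100, Q* = 132

Set Qd = Qs: 532 - 4P = -368 + 5P.
900 = 9P, so P* = 100.
Q* = 532 − 4(100) = 132.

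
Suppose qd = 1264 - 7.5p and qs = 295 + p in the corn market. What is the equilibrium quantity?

q* = 409

Set qd = qs: 1264 - 7.5p = 295 + p.
969 = 8.5p, so p* = 114.
q* = 1264 − 7.5(114) = 409.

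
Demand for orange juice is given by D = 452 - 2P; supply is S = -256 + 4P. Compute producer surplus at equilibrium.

Producer surplus = 5832

Equilibrium: 452 - 2P = -256 + 4P gives P* = 118, Q* = 216.
Supply starts at P = 64 (where S = 0).
PS = ½(118 − 64)(216) = 5832.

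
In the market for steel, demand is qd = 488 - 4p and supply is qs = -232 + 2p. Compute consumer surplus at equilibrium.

Equilibrium: 488 - 4p = -232 + 2p gives p* = 120, q* = 8.
Demand choke price (qd = 0): p = 122.
CS = ½(122 − 120)(8) = 8.

Consumer surplus = 8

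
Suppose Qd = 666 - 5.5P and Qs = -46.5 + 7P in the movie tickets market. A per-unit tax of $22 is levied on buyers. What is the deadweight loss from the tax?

Deadweight loss = 745.36

Pre-tax equilibrium: P* = 57, Q* = 352.5.
Tax on buyers shifts demand to Qd = 666 − 5.5(P + 22) = 545 - 5.5P.
545 - 5.5P = -46.5 + 7P gives seller price Ps = 47.32; buyers pay Pb = 47.32 + 22 = 69.32.
New quantity: Q = 666 − 5.5(69.32) = 284.74.
DWL = ½ × 22 × (352.5 − 284.74) = 745.36.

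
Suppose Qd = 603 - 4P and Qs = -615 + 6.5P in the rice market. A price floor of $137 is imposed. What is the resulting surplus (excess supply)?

Surplus = 220.5

Equilibrium price would be P* = 116, so the floor at 137 binds.
At P = 137: Qd = 55, Qs = 275.5.
Surplus = 275.5 − 55 = 220.5.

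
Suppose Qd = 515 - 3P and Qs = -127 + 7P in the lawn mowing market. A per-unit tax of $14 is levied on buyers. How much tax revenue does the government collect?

Pre-tax equilibrium: P* = 64.2, Q* = 322.4.
Tax on buyers shifts demand to Qd = 515 − 3(P + 14) = 473 - 3P.
473 - 3P = -127 + 7P gives seller price Ps = 60; buyers pay Pb = 60 + 14 = 74.
New quantity: Q = 515 − 3(74) = 293.
Revenue = 14 × 293 = 4102.

Tax revenue = 4102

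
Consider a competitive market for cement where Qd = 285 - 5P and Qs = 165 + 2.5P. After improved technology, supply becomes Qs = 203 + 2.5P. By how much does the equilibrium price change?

Original equilibrium: P* = 16, Q* = 205.
New equilibrium: 285 - 5P = 203 + 2.5P, so 82 = 7.5P and P' = 164/15; Q' = 285 − 5(164/15) = 691/3.
Change in price: 164/15 − 16 = -76/15.

ΔP = -76/15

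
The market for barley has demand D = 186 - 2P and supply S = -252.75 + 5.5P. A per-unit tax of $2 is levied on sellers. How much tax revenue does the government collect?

Pre-tax equilibrium: P* = 58.5, Q* = 69.
Tax on sellers shifts supply to S = -252.75 + 5.5(P − 2) = -263.75 + 5.5P.
186 - 2P = -263.75 + 5.5P gives buyer price Pb = 1799/30; sellers receive Ps = 1799/30 − 2 = 1739/30.
New quantity: Q = 186 − 2(1799/30) = 991/15.
Revenue = 2 × 991/15 = 1982/15.

Tax revenue = 1982/15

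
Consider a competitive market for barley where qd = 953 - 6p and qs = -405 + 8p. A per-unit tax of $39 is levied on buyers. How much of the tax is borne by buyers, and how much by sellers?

Buyers bear 156/7, sellers bear 117/7

Pre-tax equilibrium: p* = 97, q* = 371.
Tax on buyers shifts demand to qd = 953 − 6(p + 39) = 719 - 6p.
719 - 6p = -405 + 8p gives seller price ps = 562/7; buyers pay pb = 562/7 + 39 = 835/7.
New quantity: q = 953 − 6(835/7) = 1661/7.
Buyer burden = 835/7 − 97 = 156/7; seller burden = 97 − 562/7 = 117/7.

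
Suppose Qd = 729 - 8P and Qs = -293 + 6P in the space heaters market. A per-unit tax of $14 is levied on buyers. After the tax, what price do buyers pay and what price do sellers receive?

Pre-tax equilibrium: P* = 73, Q* = 145.
Tax on buyers shifts demand to Qd = 729 − 8(P + 14) = 617 - 8P.
617 - 8P = -293 + 6P gives seller price Ps = 65; buyers pay Pb = 65 + 14 = 79.
New quantity: Q = 729 − 8(79) = 97.

Buyers pay $79, sellers receive $65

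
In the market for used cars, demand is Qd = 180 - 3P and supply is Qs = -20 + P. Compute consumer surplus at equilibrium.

Equilibrium: 180 - 3P = -20 + P gives P* = 50, Q* = 30.
Demand choke price (Qd = 0): P = 60.
CS = ½(60 − 50)(30) = 150.

Consumer surplus = 150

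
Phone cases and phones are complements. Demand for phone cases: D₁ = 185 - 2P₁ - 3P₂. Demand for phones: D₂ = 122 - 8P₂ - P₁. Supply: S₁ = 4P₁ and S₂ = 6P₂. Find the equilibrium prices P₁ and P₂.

Market 1: 185 - 2P₁ - 3P₂ = 4P₁ → 6P₁ + 3P₂ = 185.
Market 2: 14P₂ + P₁ = 122.
Eliminating P₂: 14×(1) − 3×(2) gives 81P₁ = 2224, so P₁ = 2224/81.
Back-substitute into (2): P₂ = (122 − 1×2224/81) / 14 = 547/81.

P₁ = 2224/81, P₂ = 547/81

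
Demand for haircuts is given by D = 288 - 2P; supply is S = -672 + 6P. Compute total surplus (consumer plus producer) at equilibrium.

Equilibrium: 288 - 2P = -672 + 6P gives P* = 120, Q* = 48.
Demand choke price: P = 144; supply starts at P = 112.
CS = ½(144 − 120)(48) = 576; PS = ½(120 − 112)(48) = 192.

Total surplus = 768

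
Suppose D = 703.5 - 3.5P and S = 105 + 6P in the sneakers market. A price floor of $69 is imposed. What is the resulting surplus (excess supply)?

Equilibrium price would be P* = 63, so the floor at 69 binds.
At P = 69: D = 462, S = 519.
Surplus = 519 − 462 = 57.

Surplus = 57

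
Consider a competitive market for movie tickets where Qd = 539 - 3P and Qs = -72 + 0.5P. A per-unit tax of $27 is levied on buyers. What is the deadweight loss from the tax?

Pre-tax equilibrium: P* = 1222/7, Q* = 107/7.
Tax on buyers shifts demand to Qd = 539 − 3(P + 27) = 458 - 3P.
458 - 3P = -72 + 0.5P gives seller price Ps = 1060/7; buyers pay Pb = 1060/7 + 27 = 1249/7.
New quantity: Q = 539 − 3(1249/7) = 26/7.
DWL = ½ × 27 × (107/7 − 26/7) = 2187/14.

Deadweight loss = 2187/14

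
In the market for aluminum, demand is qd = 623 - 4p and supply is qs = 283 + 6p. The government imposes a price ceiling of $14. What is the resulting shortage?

Equilibrium price would be p* = 34, so the ceiling at 14 binds.
At p = 14: qd = 623 − 4(14) = 567, qs = 283 + 6(14) = 367.
Shortage = 567 − 367 = 200.

Shortage = 200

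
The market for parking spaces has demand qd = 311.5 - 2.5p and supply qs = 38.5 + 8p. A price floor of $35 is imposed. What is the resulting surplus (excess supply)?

Surplus = 94.5

Equilibrium price would be p* = 26, so the floor at 35 binds.
At p = 35: qd = 224, qs = 318.5.
Surplus = 318.5 − 224 = 94.5.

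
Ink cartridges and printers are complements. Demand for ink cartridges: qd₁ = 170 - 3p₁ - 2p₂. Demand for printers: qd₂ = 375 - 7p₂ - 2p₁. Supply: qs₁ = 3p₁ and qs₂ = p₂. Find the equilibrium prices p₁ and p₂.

Market 1: 170 - 3p₁ - 2p₂ = 3p₁ → 6p₁ + 2p₂ = 170.
Market 2: 8p₂ + 2p₁ = 375.
Eliminating p₂: 8×(1) − 2×(2) gives 44p₁ = 610, so p₁ = 305/22.
Back-substitute into (2): p₂ = (375 − 2×305/22) / 8 = 955/22.

p₁ = 305/22, p₂ = 955/22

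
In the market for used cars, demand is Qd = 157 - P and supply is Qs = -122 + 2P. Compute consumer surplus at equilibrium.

Consumer surplus = 2048

Equilibrium: 157 - P = -122 + 2P gives P* = 93, Q* = 64.
Demand choke price (Qd = 0): P = 157.
CS = ½(157 − 93)(64) = 2048.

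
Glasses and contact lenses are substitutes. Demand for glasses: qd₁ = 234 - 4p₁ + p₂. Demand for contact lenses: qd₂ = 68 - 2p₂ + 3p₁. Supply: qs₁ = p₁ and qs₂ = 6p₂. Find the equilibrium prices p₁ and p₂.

Market 1: 234 - 4p₁ + p₂ = p₁ → 5p₁ - p₂ = 234.
Market 2: 8p₂ - 3p₁ = 68.
Eliminating p₂: 8×(1) + 1×(2) gives 37p₁ = 1940, so p₁ = 1940/37.
Back-substitute into (2): p₂ = (68 + 3×1940/37) / 8 = 1042/37.

p₁ = 1940/37, p₂ = 1042/37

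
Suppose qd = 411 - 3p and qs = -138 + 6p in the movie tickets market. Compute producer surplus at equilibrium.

Equilibrium: 411 - 3p = -138 + 6p gives p* = 61, q* = 228.
Supply starts at p = 23 (where qs = 0).
PS = ½(61 − 23)(228) = 4332.

Producer surplus = 4332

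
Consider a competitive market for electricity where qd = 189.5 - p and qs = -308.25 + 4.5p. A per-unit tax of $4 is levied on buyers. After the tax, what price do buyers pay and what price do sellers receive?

Pre-tax equilibrium: p* = 90.5, q* = 99.
Tax on buyers shifts demand to qd = 189.5 − 1(p + 4) = 185.5 - p.
185.5 - p = -308.25 + 4.5p gives seller price ps = 1975/22; buyers pay pb = 1975/22 + 4 = 2063/22.
New quantity: q = 189.5 − 1(2063/22) = 1053/11.

Buyers pay 2063/22, sellers receive 1975/22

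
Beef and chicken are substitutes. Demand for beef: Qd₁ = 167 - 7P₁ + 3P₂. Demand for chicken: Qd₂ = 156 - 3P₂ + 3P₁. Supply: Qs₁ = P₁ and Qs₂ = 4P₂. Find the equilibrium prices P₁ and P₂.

Market 1: 167 - 7P₁ + 3P₂ = P₁ → 8P₁ - 3P₂ = 167.
Market 2: 7P₂ - 3P₁ = 156.
Eliminating P₂: 7×(1) + 3×(2) gives 47P₁ = 1637, so P₁ = 1637/47.
Back-substitute into (2): P₂ = (156 + 3×1637/47) / 7 = 1749/47.

P₁ = 1637/47, P₂ = 1749/47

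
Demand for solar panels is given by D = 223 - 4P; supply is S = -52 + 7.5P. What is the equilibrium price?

P* = 550/23

Set D = S: 223 - 4P = -52 + 7.5P.
275 = 11.5P, so P* = 550/23.
Q* = 223 − 4(550/23) = 2929/23.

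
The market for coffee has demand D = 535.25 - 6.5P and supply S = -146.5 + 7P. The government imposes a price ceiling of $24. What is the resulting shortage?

Shortage = 357.75

Equilibrium price would be P* = 50.5, so the ceiling at 24 binds.
At P = 24: D = 535.25 − 6.5(24) = 379.25, S = -146.5 + 7(24) = 21.5.
Shortage = 379.25 − 21.5 = 357.75.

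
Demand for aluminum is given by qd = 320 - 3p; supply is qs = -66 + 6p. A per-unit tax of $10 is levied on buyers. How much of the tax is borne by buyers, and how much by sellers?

Buyers bear 20/3, sellers bear 10/3

Pre-tax equilibrium: p* = 386/9, q* = 574/3.
Tax on buyers shifts demand to qd = 320 − 3(p + 10) = 290 - 3p.
290 - 3p = -66 + 6p gives seller price ps = 356/9; buyers pay pb = 356/9 + 10 = 446/9.
New quantity: q = 320 − 3(446/9) = 514/3.
Buyer burden = 446/9 − 386/9 = 20/3; seller burden = 386/9 − 356/9 = 10/3.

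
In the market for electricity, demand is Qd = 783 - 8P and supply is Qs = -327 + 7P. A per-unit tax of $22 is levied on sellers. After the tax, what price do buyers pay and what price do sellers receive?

Pre-tax equilibrium: P* = 74, Q* = 191.
Tax on sellers shifts supply to Qs = -327 + 7(P − 22) = -481 + 7P.
783 - 8P = -481 + 7P gives buyer price Pb = 1264/15; sellers receive Ps = 1264/15 − 22 = 934/15.
New quantity: Q = 783 − 8(1264/15) = 1633/15.

Buyers pay 1264/15, sellers receive 934/15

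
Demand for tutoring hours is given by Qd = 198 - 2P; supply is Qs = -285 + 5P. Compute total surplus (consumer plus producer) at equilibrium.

Total surplus = 1260

Equilibrium: 198 - 2P = -285 + 5P gives P* = 69, Q* = 60.
Demand choke price: P = 99; supply starts at P = 57.
CS = ½(99 − 69)(60) = 900; PS = ½(69 − 57)(60) = 360.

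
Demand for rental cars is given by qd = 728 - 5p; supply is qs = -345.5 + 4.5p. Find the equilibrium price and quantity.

Set qd = qs: 728 - 5p = -345.5 + 4.5p.
1073.5 = 9.5p, so p* = 113.
q* = 728 − 5(113) = 163.

p* = 113, q* = 163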